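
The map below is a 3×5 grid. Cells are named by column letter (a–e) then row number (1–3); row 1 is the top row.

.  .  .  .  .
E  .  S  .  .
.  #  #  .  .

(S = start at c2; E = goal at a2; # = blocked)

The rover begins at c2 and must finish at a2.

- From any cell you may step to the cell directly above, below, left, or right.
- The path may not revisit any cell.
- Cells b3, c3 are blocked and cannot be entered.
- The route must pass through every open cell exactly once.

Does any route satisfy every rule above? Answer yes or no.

no

Cell a3 has only one open neighbour but is neither the start nor the goal, so a Hamiltonian route would have to both enter and leave it through the same neighbour — impossible without revisiting.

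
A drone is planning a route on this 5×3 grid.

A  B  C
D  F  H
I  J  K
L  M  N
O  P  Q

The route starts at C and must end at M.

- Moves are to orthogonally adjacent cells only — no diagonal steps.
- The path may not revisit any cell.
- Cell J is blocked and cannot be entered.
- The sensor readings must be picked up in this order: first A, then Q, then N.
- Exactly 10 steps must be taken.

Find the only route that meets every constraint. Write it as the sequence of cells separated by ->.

The waypoints must appear in the order A, Q, N, with no cell reused.
Route from C: 2× left (reaching A), 4× down (reaching O), 2× right (reaching Q), up to N, left to M — 10 moves in all.
Check: order respected (A at step 2, Q at step 8, N at step 9); 10 moves as required.

C -> B -> A -> D -> I -> L -> O -> P -> Q -> N -> M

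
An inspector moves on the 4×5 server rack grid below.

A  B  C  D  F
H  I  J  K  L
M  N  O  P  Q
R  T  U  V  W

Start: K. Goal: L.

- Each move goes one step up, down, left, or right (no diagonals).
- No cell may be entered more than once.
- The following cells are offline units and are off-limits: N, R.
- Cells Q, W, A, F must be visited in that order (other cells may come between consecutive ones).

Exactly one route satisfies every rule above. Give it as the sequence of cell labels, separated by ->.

The waypoints must appear in the order Q, W, A, F, with no cell reused.
Route from K: down to P, right to Q, down to W, 2× left (reaching U), 2× up (reaching J), 2× left (reaching H), up to A, 4× right (reaching F), down to L — 15 moves in all.
Check: order respected (Q at step 2, W at step 3, A at step 10, F at step 14).

K -> P -> Q -> W -> V -> U -> O -> J -> I -> H -> A -> B -> C -> D -> F -> L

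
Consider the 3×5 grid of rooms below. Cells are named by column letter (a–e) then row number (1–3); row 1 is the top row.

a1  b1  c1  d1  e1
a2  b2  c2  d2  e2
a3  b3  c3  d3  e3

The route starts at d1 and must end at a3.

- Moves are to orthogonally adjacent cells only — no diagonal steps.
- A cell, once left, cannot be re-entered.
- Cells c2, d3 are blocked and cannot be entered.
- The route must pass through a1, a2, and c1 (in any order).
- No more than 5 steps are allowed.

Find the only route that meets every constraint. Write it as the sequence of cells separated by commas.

d1, c1, b1, a1, a2, a3

The 5-move cap with required stops at a1, a2, c1 leaves no slack for detours.
Route from d1: left 3 to a1, down 2 to a3 — 5 moves in all.
Check: all required cells visited; 5 ≤ 5 moves.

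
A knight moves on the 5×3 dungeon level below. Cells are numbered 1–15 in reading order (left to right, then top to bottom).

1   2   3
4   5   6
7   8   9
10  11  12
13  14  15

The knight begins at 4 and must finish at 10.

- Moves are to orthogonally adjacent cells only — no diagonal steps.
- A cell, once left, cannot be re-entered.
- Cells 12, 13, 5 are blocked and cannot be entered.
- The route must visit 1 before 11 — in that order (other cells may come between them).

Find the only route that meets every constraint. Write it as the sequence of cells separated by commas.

4, 1, 2, 3, 6, 9, 8, 11, 10

The waypoints must appear in the order 1, 11, with no cell reused.
Route from 4: up 1 to 1, right 2 to 3, down 2 to 9, left 1 to 8, down 1 to 11, left 1 to 10 — 8 moves in all.
Check: order respected (1 at step 1, 11 at step 7).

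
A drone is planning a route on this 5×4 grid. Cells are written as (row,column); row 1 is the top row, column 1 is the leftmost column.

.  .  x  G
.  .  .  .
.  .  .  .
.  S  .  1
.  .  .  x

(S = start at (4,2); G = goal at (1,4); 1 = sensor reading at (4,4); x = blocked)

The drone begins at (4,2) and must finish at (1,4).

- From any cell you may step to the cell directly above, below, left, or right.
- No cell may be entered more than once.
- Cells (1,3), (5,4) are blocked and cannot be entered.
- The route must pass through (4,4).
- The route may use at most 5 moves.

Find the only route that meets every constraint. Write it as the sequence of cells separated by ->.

(4,2) -> (4,3) -> (4,4) -> (3,4) -> (2,4) -> (1,4)

Any route must reach (4,4) and still end at (1,4) within 5 moves, so the order of the required stops is forced.
Route from (4,2): right 2 to (4,4), up 3 to (1,4) — 5 moves in all.
Check: all required cells visited; 5 ≤ 5 moves.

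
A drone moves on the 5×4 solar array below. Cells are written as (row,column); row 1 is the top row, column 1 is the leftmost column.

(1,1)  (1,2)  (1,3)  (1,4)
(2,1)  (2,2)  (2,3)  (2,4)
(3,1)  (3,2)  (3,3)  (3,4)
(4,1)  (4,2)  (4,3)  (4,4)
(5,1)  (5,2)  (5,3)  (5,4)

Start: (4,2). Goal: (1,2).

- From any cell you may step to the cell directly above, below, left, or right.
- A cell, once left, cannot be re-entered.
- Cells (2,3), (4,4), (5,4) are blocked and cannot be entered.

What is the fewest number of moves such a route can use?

3

The Manhattan distance from (4,2) to (1,2) is |4−1| + |2−2| = 3, so at least 3 moves are needed.
A route of 3 moves achieves this: (4,2) → (3,2) → (2,2) → (1,2).
Since 3 matches the lower bound, it is optimal.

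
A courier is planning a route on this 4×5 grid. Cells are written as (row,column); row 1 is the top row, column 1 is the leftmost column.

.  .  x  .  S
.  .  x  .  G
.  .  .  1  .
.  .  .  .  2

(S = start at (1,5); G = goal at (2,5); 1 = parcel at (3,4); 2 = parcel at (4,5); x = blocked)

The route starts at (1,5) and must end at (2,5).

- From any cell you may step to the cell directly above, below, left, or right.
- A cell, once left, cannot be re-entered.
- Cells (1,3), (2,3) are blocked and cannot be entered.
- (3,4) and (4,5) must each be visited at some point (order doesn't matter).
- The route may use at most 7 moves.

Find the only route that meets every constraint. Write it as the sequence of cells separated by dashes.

The 7-move cap with required stops at (3,4), (4,5) leaves no slack for detours.
Route from (1,5): left 1 to (1,4), down 3 to (4,4), right 1 to (4,5), up 2 to (2,5) — 7 moves in all.
Check: all required cells visited; 7 ≤ 7 moves.

(1,5) - (1,4) - (2,4) - (3,4) - (4,4) - (4,5) - (3,5) - (2,5)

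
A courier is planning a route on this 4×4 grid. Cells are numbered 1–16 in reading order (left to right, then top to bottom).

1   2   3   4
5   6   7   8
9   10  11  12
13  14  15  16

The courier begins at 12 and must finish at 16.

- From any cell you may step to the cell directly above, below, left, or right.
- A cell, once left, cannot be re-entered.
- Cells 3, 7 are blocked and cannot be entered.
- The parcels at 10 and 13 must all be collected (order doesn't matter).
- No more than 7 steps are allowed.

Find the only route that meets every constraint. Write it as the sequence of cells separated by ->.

The budget equals the shortest possible length, so every move has to be on a shortest route through the required cells.
Route from 12: 3× left (reaching 9), down to 13, 3× right (reaching 16) — 7 moves in all.
Check: all required cells visited; 7 ≤ 7 moves.

12 -> 11 -> 10 -> 9 -> 13 -> 14 -> 15 -> 16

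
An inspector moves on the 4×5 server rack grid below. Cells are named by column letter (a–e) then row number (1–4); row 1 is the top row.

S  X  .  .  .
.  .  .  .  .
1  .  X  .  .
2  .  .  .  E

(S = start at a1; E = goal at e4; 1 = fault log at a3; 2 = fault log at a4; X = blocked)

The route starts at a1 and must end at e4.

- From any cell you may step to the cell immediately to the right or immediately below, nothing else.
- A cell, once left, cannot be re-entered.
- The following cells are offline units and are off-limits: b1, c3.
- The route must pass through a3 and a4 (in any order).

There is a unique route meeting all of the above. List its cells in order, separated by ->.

Moves only go right or down, so the column and row indices never decrease.
Route from a1: 3× down (reaching a4), 4× right (reaching e4) — 7 moves in all.
Check: all required cells visited.

a1 -> a2 -> a3 -> a4 -> b4 -> c4 -> d4 -> e4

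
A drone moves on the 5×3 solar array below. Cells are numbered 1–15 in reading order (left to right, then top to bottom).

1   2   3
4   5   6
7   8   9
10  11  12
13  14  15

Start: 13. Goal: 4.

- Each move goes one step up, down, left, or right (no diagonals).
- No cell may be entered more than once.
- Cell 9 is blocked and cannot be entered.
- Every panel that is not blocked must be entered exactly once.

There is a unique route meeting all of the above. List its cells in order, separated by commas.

Need to visit all 14 open cells exactly once, starting at 13 and ending at 4.
Cell 1 has only two open neighbours (4 and 2), so the path must pass straight through it: one of those is the cell it's entered from and the other is where it exits.
Route from 13: right 2 to 15, up 1 to 12, left 2 to 10, up 1 to 7, right 1 to 8, up 1 to 5, right 1 to 6, up 1 to 3, left 2 to 1, down 1 to 4 — 13 moves in all.
Check: all 14 open cells covered.

13, 14, 15, 12, 11, 10, 7, 8, 5, 6, 3, 2, 1, 4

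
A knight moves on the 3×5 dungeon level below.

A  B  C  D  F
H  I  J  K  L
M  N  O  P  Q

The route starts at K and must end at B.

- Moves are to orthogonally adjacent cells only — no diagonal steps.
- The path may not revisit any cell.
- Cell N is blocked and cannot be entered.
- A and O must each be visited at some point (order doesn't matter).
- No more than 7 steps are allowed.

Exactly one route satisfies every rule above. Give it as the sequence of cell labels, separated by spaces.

The budget equals the shortest possible length, so every move has to be on a shortest route through the required cells.
Route from K: down 1 to P, left 1 to O, up 1 to J, left 2 to H, up 1 to A, right 1 to B — 7 moves in all.
Check: all required cells visited; 7 ≤ 7 moves.

K P O J I H A B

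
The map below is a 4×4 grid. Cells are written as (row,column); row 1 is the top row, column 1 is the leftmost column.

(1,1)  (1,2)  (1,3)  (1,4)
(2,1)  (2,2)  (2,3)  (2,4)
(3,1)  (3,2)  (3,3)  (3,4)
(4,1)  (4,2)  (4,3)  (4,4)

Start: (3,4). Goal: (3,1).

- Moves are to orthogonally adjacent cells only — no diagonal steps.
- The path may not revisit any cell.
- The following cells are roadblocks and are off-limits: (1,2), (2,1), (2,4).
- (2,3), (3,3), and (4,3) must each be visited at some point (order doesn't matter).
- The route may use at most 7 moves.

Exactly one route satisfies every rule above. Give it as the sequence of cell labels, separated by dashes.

The 7-move cap with required stops at (2,3), (3,3), (4,3) leaves no slack for detours.
Route from (3,4): down to (4,4), left to (4,3), 2× up (reaching (2,3)), left to (2,2), down to (3,2), left to (3,1) — 7 moves in all.
Check: all required cells visited; 7 ≤ 7 moves.

(3,4) - (4,4) - (4,3) - (3,3) - (2,3) - (2,2) - (3,2) - (3,1)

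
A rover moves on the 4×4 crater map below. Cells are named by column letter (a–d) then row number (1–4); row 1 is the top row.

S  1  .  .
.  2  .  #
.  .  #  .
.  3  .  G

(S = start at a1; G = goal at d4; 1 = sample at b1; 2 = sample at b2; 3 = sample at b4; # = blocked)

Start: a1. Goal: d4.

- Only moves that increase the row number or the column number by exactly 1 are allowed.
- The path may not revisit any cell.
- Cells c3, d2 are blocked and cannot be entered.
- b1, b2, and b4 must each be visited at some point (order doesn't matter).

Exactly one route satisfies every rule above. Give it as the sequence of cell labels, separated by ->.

a1 -> b1 -> b2 -> b3 -> b4 -> c4 -> d4

Moves only go right or down, so the column and row indices never decrease.
Route from a1: right to b1, 3× down (reaching b4), 2× right (reaching d4) — 6 moves in all.
Check: all required cells visited.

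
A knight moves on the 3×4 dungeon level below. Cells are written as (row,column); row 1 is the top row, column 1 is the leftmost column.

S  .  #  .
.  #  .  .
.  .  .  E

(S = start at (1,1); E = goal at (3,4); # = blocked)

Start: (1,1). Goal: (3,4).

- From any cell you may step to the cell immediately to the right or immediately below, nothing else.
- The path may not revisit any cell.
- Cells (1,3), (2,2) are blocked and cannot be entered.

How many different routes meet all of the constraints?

A right/down-only route from (1,1) to (3,4) makes exactly 2 down-moves and 3 right-moves in some order.
With no other constraints that would be C(5,2) = 10 routes.
Subtract routes through each blocked cell (inclusion–exclusion for overlaps): − through (1,3): 3 − through (2,2): 6 → 1.
That gives 1 route.

1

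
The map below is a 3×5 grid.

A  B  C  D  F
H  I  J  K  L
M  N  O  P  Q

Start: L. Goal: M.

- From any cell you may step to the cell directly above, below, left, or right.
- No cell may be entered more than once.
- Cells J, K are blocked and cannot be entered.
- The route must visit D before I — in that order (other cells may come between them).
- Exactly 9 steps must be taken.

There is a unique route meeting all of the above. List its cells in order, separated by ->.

L -> F -> D -> C -> B -> A -> H -> I -> N -> M

The waypoints must appear in the order D, I, with no cell reused.
Route from L: up to F, 4× left (reaching A), down to H, right to I, down to N, left to M — 9 moves in all.
Check: order respected (D at step 2, I at step 7); 9 moves as required.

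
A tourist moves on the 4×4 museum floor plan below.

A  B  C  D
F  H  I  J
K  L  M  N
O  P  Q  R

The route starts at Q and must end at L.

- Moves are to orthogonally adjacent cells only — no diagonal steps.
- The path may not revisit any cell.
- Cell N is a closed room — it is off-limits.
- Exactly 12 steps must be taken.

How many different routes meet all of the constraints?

Need simple routes of exactly 12 moves from Q to L (Manhattan distance 2, so 5 moves are spent on a detour and 5 undoing it).
Enumerating: Q M I J D C B H F K O P L | Q M I J D C B A F K O P L | Q P O K F A B C D J I M L | Q P O K F A B C D J I H L | Q P O K F H B C D J I M L.
That gives 5 routes.

5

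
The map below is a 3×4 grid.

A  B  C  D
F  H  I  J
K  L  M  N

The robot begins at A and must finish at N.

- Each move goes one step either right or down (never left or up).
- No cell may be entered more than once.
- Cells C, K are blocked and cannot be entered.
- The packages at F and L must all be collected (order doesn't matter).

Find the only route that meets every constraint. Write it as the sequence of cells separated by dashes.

A - F - H - L - M - N

Moves only go right or down, so the column and row indices never decrease.
Route from A: down to F, right to H, down to L, 2× right (reaching N) — 5 moves in all.
Check: all required cells visited.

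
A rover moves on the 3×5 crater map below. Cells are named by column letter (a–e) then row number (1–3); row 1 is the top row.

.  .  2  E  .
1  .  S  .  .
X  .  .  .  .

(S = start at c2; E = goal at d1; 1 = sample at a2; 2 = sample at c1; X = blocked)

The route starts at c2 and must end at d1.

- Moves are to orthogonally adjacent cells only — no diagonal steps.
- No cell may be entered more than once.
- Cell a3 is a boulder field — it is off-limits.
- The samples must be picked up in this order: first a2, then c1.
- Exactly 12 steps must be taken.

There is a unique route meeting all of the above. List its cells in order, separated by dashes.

c2 - d2 - e2 - e3 - d3 - c3 - b3 - b2 - a2 - a1 - b1 - c1 - d1

The waypoints must appear in the order a2, c1, with no cell reused.
Route from c2: 2× right (reaching e2), down to e3, 3× left (reaching b3), up to b2, left to a2, up to a1, 3× right (reaching d1) — 12 moves in all.
Check: order respected (1 at step 8, 2 at step 11); 12 moves as required.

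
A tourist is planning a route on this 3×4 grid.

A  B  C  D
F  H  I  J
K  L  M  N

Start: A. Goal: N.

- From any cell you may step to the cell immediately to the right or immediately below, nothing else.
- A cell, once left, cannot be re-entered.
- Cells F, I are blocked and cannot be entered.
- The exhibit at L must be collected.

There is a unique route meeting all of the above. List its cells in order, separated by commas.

A, B, H, L, M, N

Moves only go right or down, so the column and row indices never decrease.
Route from A: right to B, 2× down (reaching L), 2× right (reaching N) — 5 moves in all.
Check: all required cells visited.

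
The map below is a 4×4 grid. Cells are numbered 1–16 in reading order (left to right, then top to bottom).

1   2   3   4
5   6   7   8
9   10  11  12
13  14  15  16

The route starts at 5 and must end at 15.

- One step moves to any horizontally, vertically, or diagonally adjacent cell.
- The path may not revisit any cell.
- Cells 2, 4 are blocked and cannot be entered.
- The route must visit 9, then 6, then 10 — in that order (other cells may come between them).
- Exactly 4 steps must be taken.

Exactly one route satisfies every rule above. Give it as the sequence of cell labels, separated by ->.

5 -> 9 -> 6 -> 10 -> 15

The waypoints must appear in the order 9, 6, 10, with no cell reused.
Route from 5: down 1 to 9, up-right 1 to 6, down 1 to 10, down-right 1 to 15 — 4 moves in all.
Check: order respected (9 at step 1, 6 at step 2, 10 at step 3); 4 moves as required.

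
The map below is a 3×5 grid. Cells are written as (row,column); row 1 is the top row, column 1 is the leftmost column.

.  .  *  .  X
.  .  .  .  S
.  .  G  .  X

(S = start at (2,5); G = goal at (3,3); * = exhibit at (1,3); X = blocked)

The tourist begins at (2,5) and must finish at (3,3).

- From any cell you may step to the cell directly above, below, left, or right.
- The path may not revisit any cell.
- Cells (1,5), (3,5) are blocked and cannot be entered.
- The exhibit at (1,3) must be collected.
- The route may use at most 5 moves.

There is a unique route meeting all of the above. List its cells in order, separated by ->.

The 5-move cap with required stops at (1,3) leaves no slack for detours.
Route from (2,5): left 1 to (2,4), up 1 to (1,4), left 1 to (1,3), down 2 to (3,3) — 5 moves in all.
Check: all required cells visited; 5 ≤ 5 moves.

(2,5) -> (2,4) -> (1,4) -> (1,3) -> (2,3) -> (3,3)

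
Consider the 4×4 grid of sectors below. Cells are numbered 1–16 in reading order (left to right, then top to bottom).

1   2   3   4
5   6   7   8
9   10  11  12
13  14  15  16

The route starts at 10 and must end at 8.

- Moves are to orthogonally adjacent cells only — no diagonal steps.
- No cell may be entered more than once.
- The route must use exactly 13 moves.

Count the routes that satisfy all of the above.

Need simple routes of exactly 13 moves from 10 to 8 (Manhattan distance 3, so 5 moves are spent on a detour and 5 undoing it).
Branch systematically from the start, pruning whenever the remaining move budget drops below the Manhattan distance to 8 or differs from it in parity. Grouping the completions by first move — via 6: 6; via 14: 4; via 9: 2; via 11: 10 — and summing: 6 + 4 + 2 + 10 = 22.
That gives 22 routes.

22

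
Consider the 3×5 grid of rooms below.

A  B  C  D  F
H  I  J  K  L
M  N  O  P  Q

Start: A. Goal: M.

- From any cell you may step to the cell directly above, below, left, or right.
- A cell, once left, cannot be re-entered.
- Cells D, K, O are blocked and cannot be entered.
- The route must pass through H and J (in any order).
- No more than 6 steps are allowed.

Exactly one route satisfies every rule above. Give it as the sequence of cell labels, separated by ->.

The budget equals the shortest possible length, so every move has to be on a shortest route through the required cells.
Route from A: 2× right (reaching C), down to J, 2× left (reaching H), down to M — 6 moves in all.
Check: all required cells visited; 6 ≤ 6 moves.

A -> B -> C -> J -> I -> H -> M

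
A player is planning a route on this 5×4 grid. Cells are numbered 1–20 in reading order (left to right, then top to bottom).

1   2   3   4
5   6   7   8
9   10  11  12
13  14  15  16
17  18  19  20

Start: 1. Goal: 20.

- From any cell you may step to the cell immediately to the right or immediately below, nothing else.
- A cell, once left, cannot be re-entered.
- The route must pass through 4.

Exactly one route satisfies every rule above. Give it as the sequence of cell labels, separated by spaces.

1 2 3 4 8 12 16 20

Moves only go right or down, so the column and row indices never decrease.
Route from 1: 3× right (reaching 4), 4× down (reaching 20) — 7 moves in all.
Check: all required cells visited.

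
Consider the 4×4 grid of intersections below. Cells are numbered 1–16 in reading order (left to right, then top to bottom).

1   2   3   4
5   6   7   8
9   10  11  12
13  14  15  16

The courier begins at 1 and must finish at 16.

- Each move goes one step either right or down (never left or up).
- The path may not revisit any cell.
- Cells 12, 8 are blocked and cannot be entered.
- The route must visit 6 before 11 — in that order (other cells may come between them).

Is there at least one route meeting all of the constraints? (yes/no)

yes

One route that works: 1 → 5 → 6 → 10 → 11 → 15 → 16.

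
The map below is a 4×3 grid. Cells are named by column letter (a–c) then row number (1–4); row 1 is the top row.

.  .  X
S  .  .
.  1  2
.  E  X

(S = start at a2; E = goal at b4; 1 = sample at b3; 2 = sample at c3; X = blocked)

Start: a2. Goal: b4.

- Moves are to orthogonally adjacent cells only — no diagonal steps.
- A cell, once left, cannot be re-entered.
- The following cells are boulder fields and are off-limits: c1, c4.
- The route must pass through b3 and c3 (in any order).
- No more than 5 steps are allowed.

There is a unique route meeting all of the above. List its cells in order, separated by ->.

The 5-move cap with required stops at b3, c3 leaves no slack for detours.
Route from a2: right 2 to c2, down 1 to c3, left 1 to b3, down 1 to b4 — 5 moves in all.
Check: all required cells visited; 5 ≤ 5 moves.

a2 -> b2 -> c2 -> c3 -> b3 -> b4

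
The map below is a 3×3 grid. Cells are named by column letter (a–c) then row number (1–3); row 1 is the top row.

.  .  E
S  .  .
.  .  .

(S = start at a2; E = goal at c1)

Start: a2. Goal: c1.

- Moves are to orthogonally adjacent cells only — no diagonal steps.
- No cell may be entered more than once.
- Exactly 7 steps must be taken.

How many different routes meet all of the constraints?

2

Need simple routes of exactly 7 moves from a2 to c1 (Manhattan distance 3, so 2 moves are spent on a detour and 2 undoing it).
Enumerating: a2 a1 b1 b2 b3 c3 c2 c1 | a2 a3 b3 c3 c2 b2 b1 c1.
That gives 2 routes.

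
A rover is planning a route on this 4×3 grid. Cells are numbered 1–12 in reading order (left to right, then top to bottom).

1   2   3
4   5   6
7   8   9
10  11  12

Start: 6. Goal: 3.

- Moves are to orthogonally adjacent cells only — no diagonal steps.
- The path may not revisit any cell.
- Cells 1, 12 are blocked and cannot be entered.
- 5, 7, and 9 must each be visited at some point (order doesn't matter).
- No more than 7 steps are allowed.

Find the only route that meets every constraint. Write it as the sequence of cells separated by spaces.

The 7-move cap with required stops at 5, 7, 9 leaves no slack for detours.
Route from 6: down to 9, 2× left (reaching 7), up to 4, right to 5, up to 2, right to 3 — 7 moves in all.
Check: all required cells visited; 7 ≤ 7 moves.

6 9 8 7 4 5 2 3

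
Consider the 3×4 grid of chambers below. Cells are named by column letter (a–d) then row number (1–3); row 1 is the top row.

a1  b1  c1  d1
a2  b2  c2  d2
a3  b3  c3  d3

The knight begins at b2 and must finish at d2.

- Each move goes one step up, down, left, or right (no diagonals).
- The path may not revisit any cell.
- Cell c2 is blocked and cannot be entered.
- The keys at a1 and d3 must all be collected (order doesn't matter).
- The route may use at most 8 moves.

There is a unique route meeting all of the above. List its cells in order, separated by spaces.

Any route must reach a1 and d3 and still end at d2 within 8 moves, so the order of the required stops is forced.
Route from b2: up to b1, left to a1, 2× down (reaching a3), 3× right (reaching d3), up to d2 — 8 moves in all.
Check: all required cells visited; 8 ≤ 8 moves.

b2 b1 a1 a2 a3 b3 c3 d3 d2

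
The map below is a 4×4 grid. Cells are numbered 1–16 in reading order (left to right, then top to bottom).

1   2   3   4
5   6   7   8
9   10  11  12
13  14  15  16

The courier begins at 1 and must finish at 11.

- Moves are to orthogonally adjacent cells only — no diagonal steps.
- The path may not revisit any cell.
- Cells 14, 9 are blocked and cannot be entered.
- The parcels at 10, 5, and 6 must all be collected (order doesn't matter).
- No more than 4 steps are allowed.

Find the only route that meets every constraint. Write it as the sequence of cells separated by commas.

The 4-move cap with required stops at 10, 5, 6 leaves no slack for detours.
Route from 1: down to 5, right to 6, down to 10, right to 11 — 4 moves in all.
Check: all required cells visited; 4 ≤ 4 moves.

1, 5, 6, 10, 11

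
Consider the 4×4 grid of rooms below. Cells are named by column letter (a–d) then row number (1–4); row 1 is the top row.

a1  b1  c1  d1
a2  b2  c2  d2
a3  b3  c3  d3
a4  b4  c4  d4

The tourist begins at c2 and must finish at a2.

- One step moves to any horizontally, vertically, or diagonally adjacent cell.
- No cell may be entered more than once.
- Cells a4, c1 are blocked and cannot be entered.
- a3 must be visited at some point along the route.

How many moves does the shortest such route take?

3

Any route passes through a3 somewhere between c2 and a2. Summing Chebyshev distances along the two legs (c2 → a3 → a2) gives a lower bound of 2 + 1 = 3 moves.
A route of 3 moves achieves this: c2 → b2 → a3 → a2.
Since 3 matches the lower bound, it is optimal.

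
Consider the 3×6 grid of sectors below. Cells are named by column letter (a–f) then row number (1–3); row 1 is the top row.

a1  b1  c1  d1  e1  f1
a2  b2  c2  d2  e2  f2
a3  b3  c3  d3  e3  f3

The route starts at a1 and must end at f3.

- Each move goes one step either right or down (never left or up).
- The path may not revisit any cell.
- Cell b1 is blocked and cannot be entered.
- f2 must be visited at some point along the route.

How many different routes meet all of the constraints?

1

A right/down-only route from a1 to f3 makes exactly 2 down-moves and 5 right-moves in some order.
With no other constraints that would be C(7,2) = 21 routes.
Split at f2 and multiply the segment counts (each segment already excludes blocked cells): a1→f2: 1; f2→f3: 1; product = 1.
That gives 1 route.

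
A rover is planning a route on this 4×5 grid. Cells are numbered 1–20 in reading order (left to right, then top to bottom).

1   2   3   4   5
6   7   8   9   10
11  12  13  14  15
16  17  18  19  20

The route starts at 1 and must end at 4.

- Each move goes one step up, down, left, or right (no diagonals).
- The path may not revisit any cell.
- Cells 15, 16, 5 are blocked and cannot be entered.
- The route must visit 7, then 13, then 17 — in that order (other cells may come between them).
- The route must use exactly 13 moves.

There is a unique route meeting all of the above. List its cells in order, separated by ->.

1 -> 6 -> 7 -> 2 -> 3 -> 8 -> 13 -> 12 -> 17 -> 18 -> 19 -> 14 -> 9 -> 4

The waypoints must appear in the order 7, 13, 17, with no cell reused.
Route from 1: down to 6, right to 7, up to 2, right to 3, 2× down (reaching 13), left to 12, down to 17, 2× right (reaching 19), 3× up (reaching 4) — 13 moves in all.
Check: order respected (7 at step 2, 13 at step 6, 17 at step 8); 13 moves as required.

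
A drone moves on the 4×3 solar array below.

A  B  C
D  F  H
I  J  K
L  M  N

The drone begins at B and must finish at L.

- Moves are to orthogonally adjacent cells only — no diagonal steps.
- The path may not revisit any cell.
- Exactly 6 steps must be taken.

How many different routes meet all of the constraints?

Need simple routes of exactly 6 moves from B to L (Manhattan distance 4, so 1 moves are spent on a detour and 1 undoing it).
Branch systematically from the start, pruning whenever the remaining move budget drops below the Manhattan distance to L or differs from it in parity. Grouping the completions by first move — via F: 5; via A: 3; via C: 6 — and summing: 5 + 3 + 6 = 14.
That gives 14 routes.

14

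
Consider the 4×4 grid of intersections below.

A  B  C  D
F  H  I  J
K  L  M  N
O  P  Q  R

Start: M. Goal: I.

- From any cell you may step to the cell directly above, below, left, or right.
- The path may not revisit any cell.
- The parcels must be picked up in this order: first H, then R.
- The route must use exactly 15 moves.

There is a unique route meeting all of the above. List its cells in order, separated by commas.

The waypoints must appear in the order H, R, with no cell reused.
Route from M: left to L, 2× up (reaching B), left to A, 3× down (reaching O), 3× right (reaching R), 3× up (reaching D), left to C, down to I — 15 moves in all.
Check: order respected (H at step 2, R at step 10); 15 moves as required.

M, L, H, B, A, F, K, O, P, Q, R, N, J, D, C, I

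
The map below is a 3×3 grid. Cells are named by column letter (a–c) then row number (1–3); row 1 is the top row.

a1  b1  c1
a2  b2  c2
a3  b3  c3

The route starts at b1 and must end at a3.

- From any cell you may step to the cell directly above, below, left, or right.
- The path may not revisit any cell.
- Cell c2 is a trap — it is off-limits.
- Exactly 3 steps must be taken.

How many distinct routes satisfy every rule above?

Need simple routes of exactly 3 moves from b1 to a3 (Manhattan distance 3, so 0 moves are spent on a detour and 0 undoing it).
Enumerating: b1 b2 b3 a3 | b1 b2 a2 a3 | b1 a1 a2 a3.
That gives 3 routes.

3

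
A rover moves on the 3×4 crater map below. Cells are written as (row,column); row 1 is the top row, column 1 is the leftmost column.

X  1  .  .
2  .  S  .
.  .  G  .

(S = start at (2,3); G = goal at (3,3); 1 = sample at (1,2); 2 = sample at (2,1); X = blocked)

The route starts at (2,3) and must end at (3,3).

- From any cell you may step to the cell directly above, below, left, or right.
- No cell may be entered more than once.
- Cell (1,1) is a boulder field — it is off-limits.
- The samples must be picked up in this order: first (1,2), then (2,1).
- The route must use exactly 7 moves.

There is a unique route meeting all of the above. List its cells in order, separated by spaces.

The waypoints must appear in the order (1,2), (2,1), with no cell reused.
Route from (2,3): up to (1,3), left to (1,2), down to (2,2), left to (2,1), down to (3,1), 2× right (reaching (3,3)) — 7 moves in all.
Check: order respected (1 at step 2, 2 at step 4); 7 moves as required.

(2,3) (1,3) (1,2) (2,2) (2,1) (3,1) (3,2) (3,3)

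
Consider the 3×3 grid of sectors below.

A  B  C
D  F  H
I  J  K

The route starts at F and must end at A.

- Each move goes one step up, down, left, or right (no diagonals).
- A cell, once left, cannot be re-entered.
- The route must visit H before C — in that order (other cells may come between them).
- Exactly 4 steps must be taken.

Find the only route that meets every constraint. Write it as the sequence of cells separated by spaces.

The waypoints must appear in the order H, C, with no cell reused.
Route from F: right 1 to H, up 1 to C, left 2 to A — 4 moves in all.
Check: order respected (H at step 1, C at step 2); 4 moves as required.

F H C B A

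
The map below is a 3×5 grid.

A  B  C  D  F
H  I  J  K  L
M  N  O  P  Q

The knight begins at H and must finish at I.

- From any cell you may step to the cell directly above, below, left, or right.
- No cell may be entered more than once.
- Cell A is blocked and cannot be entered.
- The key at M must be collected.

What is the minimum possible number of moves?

Any route passes through M somewhere between H and I. Summing Manhattan distances along the two legs (H → M → I) gives a lower bound of 1 + 2 = 3 moves.
A route of 3 moves achieves this: H → M → N → I.
Since 3 matches the lower bound, it is optimal.

3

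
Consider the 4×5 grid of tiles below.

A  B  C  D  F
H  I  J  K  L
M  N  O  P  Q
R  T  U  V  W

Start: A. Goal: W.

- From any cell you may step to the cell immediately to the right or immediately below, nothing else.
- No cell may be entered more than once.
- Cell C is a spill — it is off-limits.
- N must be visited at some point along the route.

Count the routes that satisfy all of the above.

A right/down-only route from A to W makes exactly 3 down-moves and 4 right-moves in some order.
With no other constraints that would be C(7,3) = 35 routes.
Split at N and multiply the segment counts (each segment already excludes blocked cells): A→N: 3; N→W: 4; product = 12.
That gives 12 routes.

12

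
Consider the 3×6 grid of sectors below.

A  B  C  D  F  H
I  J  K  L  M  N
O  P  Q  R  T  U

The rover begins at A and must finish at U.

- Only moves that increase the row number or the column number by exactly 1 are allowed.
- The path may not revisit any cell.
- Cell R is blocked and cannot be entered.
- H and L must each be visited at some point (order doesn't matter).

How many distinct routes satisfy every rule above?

0

A right/down-only route from A to U makes exactly 2 down-moves and 5 right-moves in some order.
With no other constraints that would be C(7,2) = 21 routes.
L is below but to the left of H: going H → L would need a leftward move and L → H an upward move, so no right/down-only route can visit both required cells.
No route satisfies every constraint, so the count is 0.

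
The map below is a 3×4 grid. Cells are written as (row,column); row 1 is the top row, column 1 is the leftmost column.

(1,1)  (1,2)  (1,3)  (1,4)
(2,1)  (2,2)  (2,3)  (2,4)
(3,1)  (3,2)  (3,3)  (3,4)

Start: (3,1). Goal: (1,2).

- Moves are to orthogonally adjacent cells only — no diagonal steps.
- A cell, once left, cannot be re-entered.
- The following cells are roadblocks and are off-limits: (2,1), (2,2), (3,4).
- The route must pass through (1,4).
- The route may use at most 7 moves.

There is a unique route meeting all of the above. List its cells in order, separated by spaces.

Any route must reach (1,4) and still end at (1,2) within 7 moves, so the order of the required stops is forced.
Route from (3,1): right 2 to (3,3), up 1 to (2,3), right 1 to (2,4), up 1 to (1,4), left 2 to (1,2) — 7 moves in all.
Check: all required cells visited; 7 ≤ 7 moves.

(3,1) (3,2) (3,3) (2,3) (2,4) (1,4) (1,3) (1,2)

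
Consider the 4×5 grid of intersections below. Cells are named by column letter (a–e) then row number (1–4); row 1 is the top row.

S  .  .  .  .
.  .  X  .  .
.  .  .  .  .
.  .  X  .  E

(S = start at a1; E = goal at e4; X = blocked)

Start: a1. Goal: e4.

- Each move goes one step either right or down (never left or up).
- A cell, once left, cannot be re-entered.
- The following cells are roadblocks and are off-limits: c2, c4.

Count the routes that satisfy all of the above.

10

A right/down-only route from a1 to e4 makes exactly 3 down-moves and 4 right-moves in some order.
With no other constraints that would be C(7,3) = 35 routes.
Subtract routes through each blocked cell (inclusion–exclusion for overlaps): − through c2: 18 − through c4: 10 + through c2&c4: 3 → 10.
That gives 10 routes.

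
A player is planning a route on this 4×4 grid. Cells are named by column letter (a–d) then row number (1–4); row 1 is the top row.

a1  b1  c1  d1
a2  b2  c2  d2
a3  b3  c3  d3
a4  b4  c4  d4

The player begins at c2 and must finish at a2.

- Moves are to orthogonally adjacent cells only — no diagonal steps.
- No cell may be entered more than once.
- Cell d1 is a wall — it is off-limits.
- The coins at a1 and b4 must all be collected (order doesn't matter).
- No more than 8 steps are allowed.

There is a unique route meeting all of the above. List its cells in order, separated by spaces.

c2 c3 c4 b4 b3 b2 b1 a1 a2

The 8-move cap with required stops at a1, b4 leaves no slack for detours.
Route from c2: 2× down (reaching c4), left to b4, 3× up (reaching b1), left to a1, down to a2 — 8 moves in all.
Check: all required cells visited; 8 ≤ 8 moves.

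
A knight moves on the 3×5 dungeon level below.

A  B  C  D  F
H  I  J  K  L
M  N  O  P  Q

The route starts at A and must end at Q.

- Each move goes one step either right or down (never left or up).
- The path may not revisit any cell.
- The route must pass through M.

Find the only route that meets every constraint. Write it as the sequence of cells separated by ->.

Moves only go right or down, so the column and row indices never decrease.
Route from A: 2× down (reaching M), 4× right (reaching Q) — 6 moves in all.
Check: all required cells visited.

A -> H -> M -> N -> O -> P -> Q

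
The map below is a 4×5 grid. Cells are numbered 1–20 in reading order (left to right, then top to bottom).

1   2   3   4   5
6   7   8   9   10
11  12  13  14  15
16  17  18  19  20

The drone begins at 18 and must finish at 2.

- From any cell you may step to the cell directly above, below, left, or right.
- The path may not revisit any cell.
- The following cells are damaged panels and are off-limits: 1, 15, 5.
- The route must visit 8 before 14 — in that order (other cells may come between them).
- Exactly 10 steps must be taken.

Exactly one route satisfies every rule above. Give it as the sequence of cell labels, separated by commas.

The waypoints must appear in the order 8, 14, with no cell reused.
Route from 18: left to 17, 2× up (reaching 7), right to 8, down to 13, right to 14, 2× up (reaching 4), 2× left (reaching 2) — 10 moves in all.
Check: order respected (8 at step 4, 14 at step 6); 10 moves as required.

18, 17, 12, 7, 8, 13, 14, 9, 4, 3, 2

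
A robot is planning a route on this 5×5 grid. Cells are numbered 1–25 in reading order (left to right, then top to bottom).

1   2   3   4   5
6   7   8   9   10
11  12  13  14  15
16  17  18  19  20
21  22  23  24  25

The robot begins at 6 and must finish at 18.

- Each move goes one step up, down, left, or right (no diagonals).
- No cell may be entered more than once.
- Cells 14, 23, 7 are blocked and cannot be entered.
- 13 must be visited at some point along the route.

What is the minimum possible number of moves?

Any route passes through 13 somewhere between 6 and 18. Summing Manhattan distances along the two legs (6 → 13 → 18) gives a lower bound of 3 + 1 = 4 moves.
A route of 4 moves achieves this: 6 → 11 → 12 → 13 → 18.
Since 4 matches the lower bound, it is optimal.

4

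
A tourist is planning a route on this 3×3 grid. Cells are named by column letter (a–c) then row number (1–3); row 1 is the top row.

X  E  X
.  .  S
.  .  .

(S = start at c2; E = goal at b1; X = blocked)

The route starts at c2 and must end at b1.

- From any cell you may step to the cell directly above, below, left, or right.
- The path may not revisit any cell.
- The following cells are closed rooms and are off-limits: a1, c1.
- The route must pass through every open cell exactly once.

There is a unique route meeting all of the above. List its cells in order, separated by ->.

c2 -> c3 -> b3 -> a3 -> a2 -> b2 -> b1

Need to visit all 7 open cells exactly once, starting at c2 and ending at b1.
Cell c3 has only two open neighbours (c2 and b3), so the path must pass straight through it: one of those is the cell it's entered from and the other is where it exits.
Route from c2: down 1 to c3, left 2 to a3, up 1 to a2, right 1 to b2, up 1 to b1 — 6 moves in all.
Check: all 7 open cells covered.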